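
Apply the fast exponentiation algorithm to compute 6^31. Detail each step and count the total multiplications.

Computing 6^31 by squaring (build up from 6^1; each line after the first costs one multiplication):

6^1 = 6
6^2 = (6^1)^2 = 6^2 = 36
6^3 = 6 * 6^2 = 6 * 36 = 216
6^6 = (6^3)^2 = 216^2 = 46656
6^7 = 6 * 6^6 = 6 * 46656 = 279936
6^14 = (6^7)^2 = 279936^2 = 78364164096
6^15 = 6 * 6^14 = 6 * 78364164096 = 470184984576
6^30 = (6^15)^2 = 470184984576^2 = 221073919720733357899776
6^31 = 6 * 6^30 = 6 * 221073919720733357899776 = 1326443518324400147398656

Result: 1326443518324400147398656
Multiplications needed: 8 (8 lines after 6^1)

6^31 = 1326443518324400147398656. Using exponentiation by squaring, this requires 8 multiplications. The key idea: if the exponent is even, square the half-power; if odd, multiply by the base once.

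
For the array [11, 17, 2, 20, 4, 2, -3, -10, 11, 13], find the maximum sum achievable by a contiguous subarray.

Using Kadane's algorithm on [11, 17, 2, 20, 4, 2, -3, -10, 11, 13]:

Scanning through the array:
Position 1 (value 17): max_ending_here = 28, max_so_far = 28
Position 2 (value 2): max_ending_here = 30, max_so_far = 30
Position 3 (value 20): max_ending_here = 50, max_so_far = 50
Position 4 (value 4): max_ending_here = 54, max_so_far = 54
Position 5 (value 2): max_ending_here = 56, max_so_far = 56
Position 6 (value -3): max_ending_here = 53, max_so_far = 56
Position 7 (value -10): max_ending_here = 43, max_so_far = 56
Position 8 (value 11): max_ending_here = 54, max_so_far = 56
Position 9 (value 13): max_ending_here = 67, max_so_far = 67

Maximum subarray: [11, 17, 2, 20, 4, 2, -3, -10, 11, 13]
Maximum sum: 67

The maximum subarray is [11, 17, 2, 20, 4, 2, -3, -10, 11, 13] with sum 67. This subarray runs from index 0 to index 9.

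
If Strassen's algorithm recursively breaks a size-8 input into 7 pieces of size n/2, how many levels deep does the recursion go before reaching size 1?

For divide and conquer with division factor 2:

Problem sizes at each level:
Level 0: 8
Level 1: 4
Level 2: 2
Level 3: 1

The root is level 0 and the size-1 base case is level 3 (the tree spans levels 0 through 3, i.e. 4 levels counting the root), so the depth is the number of divisions: log_2(8) = 3

The recursion tree depth is log_2(8) = 3. At each level, the problem size is divided by 2, so it takes 3 divisions to reduce to a base case of size 1. The algorithm makes 7 recursive calls at each level.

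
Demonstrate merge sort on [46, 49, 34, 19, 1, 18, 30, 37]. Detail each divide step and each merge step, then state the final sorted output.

Merge sort trace:

Split: [46, 49, 34, 19, 1, 18, 30, 37] -> [46, 49, 34, 19] and [1, 18, 30, 37]
  Split: [46, 49, 34, 19] -> [46, 49] and [34, 19]
    Split: [46, 49] -> [46] and [49]
    Merge: [46] + [49] -> [46, 49]
    Split: [34, 19] -> [34] and [19]
    Merge: [34] + [19] -> [19, 34]
  Merge: [46, 49] + [19, 34] -> [19, 34, 46, 49]
  Split: [1, 18, 30, 37] -> [1, 18] and [30, 37]
    Split: [1, 18] -> [1] and [18]
    Merge: [1] + [18] -> [1, 18]
    Split: [30, 37] -> [30] and [37]
    Merge: [30] + [37] -> [30, 37]
  Merge: [1, 18] + [30, 37] -> [1, 18, 30, 37]
Merge: [19, 34, 46, 49] + [1, 18, 30, 37] -> [1, 18, 19, 30, 34, 37, 46, 49]

Final sorted array: [1, 18, 19, 30, 34, 37, 46, 49]

The merge sort proceeds by recursively splitting the array and merging sorted halves.
After all merges, the sorted array is [1, 18, 19, 30, 34, 37, 46, 49].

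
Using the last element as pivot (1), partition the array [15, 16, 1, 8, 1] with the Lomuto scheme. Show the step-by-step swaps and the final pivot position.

Lomuto partition with pivot = 1:

Initial array: [15, 16, 1, 8, 1]

arr[0]=15 > 1: no swap
arr[1]=16 > 1: no swap
arr[2]=1 <= 1: swap with position 0, array becomes [1, 16, 15, 8, 1]
arr[3]=8 > 1: no swap

Place pivot at position 1: [1, 1, 15, 8, 16]
Pivot position: 1

After partitioning with pivot 1, the array becomes [1, 1, 15, 8, 16]. The pivot is placed at index 1. All elements to the left of the pivot are <= 1, and all elements to the right are > 1.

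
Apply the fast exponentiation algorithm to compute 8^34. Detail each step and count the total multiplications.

Computing 8^34 by squaring (build up from 8^1; each line after the first costs one multiplication):

8^1 = 8
8^2 = (8^1)^2 = 8^2 = 64
8^4 = (8^2)^2 = 64^2 = 4096
8^8 = (8^4)^2 = 4096^2 = 16777216
8^16 = (8^8)^2 = 16777216^2 = 281474976710656
8^17 = 8 * 8^16 = 8 * 281474976710656 = 2251799813685248
8^34 = (8^17)^2 = 2251799813685248^2 = 5070602400912917605986812821504

Result: 5070602400912917605986812821504
Multiplications needed: 6 (6 lines after 8^1)

8^34 = 5070602400912917605986812821504. Using exponentiation by squaring, this requires 6 multiplications. The key idea: if the exponent is even, square the half-power; if odd, multiply by the base once.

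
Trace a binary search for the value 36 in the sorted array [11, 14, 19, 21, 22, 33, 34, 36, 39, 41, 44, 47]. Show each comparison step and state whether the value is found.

Binary search for 36 in [11, 14, 19, 21, 22, 33, 34, 36, 39, 41, 44, 47]:

lo=0, hi=11, mid=5, arr[mid]=33 -> 33 < 36, search right half
lo=6, hi=11, mid=8, arr[mid]=39 -> 39 > 36, search left half
lo=6, hi=7, mid=6, arr[mid]=34 -> 34 < 36, search right half
lo=7, hi=7, mid=7, arr[mid]=36 -> Found target at index 7!

Binary search finds 36 at index 7 after 4 comparisons. The search repeatedly halves the search space by comparing with the middle element.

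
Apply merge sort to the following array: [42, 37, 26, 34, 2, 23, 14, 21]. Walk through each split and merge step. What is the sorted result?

Merge sort trace:

Split: [42, 37, 26, 34, 2, 23, 14, 21] -> [42, 37, 26, 34] and [2, 23, 14, 21]
  Split: [42, 37, 26, 34] -> [42, 37] and [26, 34]
    Split: [42, 37] -> [42] and [37]
    Merge: [42] + [37] -> [37, 42]
    Split: [26, 34] -> [26] and [34]
    Merge: [26] + [34] -> [26, 34]
  Merge: [37, 42] + [26, 34] -> [26, 34, 37, 42]
  Split: [2, 23, 14, 21] -> [2, 23] and [14, 21]
    Split: [2, 23] -> [2] and [23]
    Merge: [2] + [23] -> [2, 23]
    Split: [14, 21] -> [14] and [21]
    Merge: [14] + [21] -> [14, 21]
  Merge: [2, 23] + [14, 21] -> [2, 14, 21, 23]
Merge: [26, 34, 37, 42] + [2, 14, 21, 23] -> [2, 14, 21, 23, 26, 34, 37, 42]

Final sorted array: [2, 14, 21, 23, 26, 34, 37, 42]

The merge sort proceeds by recursively splitting the array and merging sorted halves.
After all merges, the sorted array is [2, 14, 21, 23, 26, 34, 37, 42].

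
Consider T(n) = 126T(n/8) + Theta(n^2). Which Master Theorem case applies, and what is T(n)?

Master Theorem for T(n) = 126T(n/8) + O(n^2):

a = 126, b = 8, c = 2
log_b(a) = log_8(126) = 2.3258

Case 1: c = 2 < log_8(126) = 2.3258
T(n) = O(n^(log_8 126))

For T(n) = 126T(n/8) + O(n^2): log_8(126) = 2.3258. This is Case 1 of the Master Theorem (c < log_b(a), work dominated by leaves), giving O(n^(log_8 126)).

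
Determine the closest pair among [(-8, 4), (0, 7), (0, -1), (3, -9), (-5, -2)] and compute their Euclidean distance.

Computing all pairwise distances among 5 points:

d((-8, 4), (0, 7)) = 8.544
d((-8, 4), (0, -1)) = 9.434
d((-8, 4), (3, -9)) = 17.0294
d((-8, 4), (-5, -2)) = 6.7082
d((0, 7), (0, -1)) = 8.0
d((0, 7), (3, -9)) = 16.2788
d((0, 7), (-5, -2)) = 10.2956
d((0, -1), (3, -9)) = 8.544
d((0, -1), (-5, -2)) = 5.099 <-- minimum
d((3, -9), (-5, -2)) = 10.6301

Closest pair: (0, -1) and (-5, -2) with distance 5.099

The closest pair is (0, -1) and (-5, -2) with Euclidean distance 5.099. For 5 points, brute-force pairwise comparison is shown above. For large n, the divide-and-conquer algorithm (sort by x, recurse on halves, check the dividing strip) achieves O(n log n).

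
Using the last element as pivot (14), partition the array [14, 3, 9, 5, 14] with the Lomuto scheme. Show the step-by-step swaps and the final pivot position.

Lomuto partition with pivot = 14:

Initial array: [14, 3, 9, 5, 14]

arr[0]=14 <= 14: swap with position 0, array becomes [14, 3, 9, 5, 14]
arr[1]=3 <= 14: swap with position 1, array becomes [14, 3, 9, 5, 14]
arr[2]=9 <= 14: swap with position 2, array becomes [14, 3, 9, 5, 14]
arr[3]=5 <= 14: swap with position 3, array becomes [14, 3, 9, 5, 14]

Place pivot at position 4: [14, 3, 9, 5, 14]
Pivot position: 4

After partitioning with pivot 14, the array becomes [14, 3, 9, 5, 14]. The pivot is placed at index 4. All elements to the left of the pivot are <= 14, and all elements to the right are > 14.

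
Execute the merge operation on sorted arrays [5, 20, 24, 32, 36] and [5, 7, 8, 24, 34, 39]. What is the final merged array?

Merging process:

Compare 5 vs 5: take 5 from left. Merged: [5]
Compare 20 vs 5: take 5 from right. Merged: [5, 5]
Compare 20 vs 7: take 7 from right. Merged: [5, 5, 7]
Compare 20 vs 8: take 8 from right. Merged: [5, 5, 7, 8]
Compare 20 vs 24: take 20 from left. Merged: [5, 5, 7, 8, 20]
Compare 24 vs 24: take 24 from left. Merged: [5, 5, 7, 8, 20, 24]
Compare 32 vs 24: take 24 from right. Merged: [5, 5, 7, 8, 20, 24, 24]
Compare 32 vs 34: take 32 from left. Merged: [5, 5, 7, 8, 20, 24, 24, 32]
Compare 36 vs 34: take 34 from right. Merged: [5, 5, 7, 8, 20, 24, 24, 32, 34]
Compare 36 vs 39: take 36 from left. Merged: [5, 5, 7, 8, 20, 24, 24, 32, 34, 36]
Append remaining from right: [39]. Merged: [5, 5, 7, 8, 20, 24, 24, 32, 34, 36, 39]

Final merged array: [5, 5, 7, 8, 20, 24, 24, 32, 34, 36, 39]
Total comparisons: 10

The merged array is [5, 5, 7, 8, 20, 24, 24, 32, 34, 36, 39], requiring 10 comparisons. The merge step runs in O(n) time where n is the total number of elements.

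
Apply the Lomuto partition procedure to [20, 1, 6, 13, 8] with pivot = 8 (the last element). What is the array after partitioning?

Lomuto partition with pivot = 8:

Initial array: [20, 1, 6, 13, 8]

arr[0]=20 > 8: no swap
arr[1]=1 <= 8: swap with position 0, array becomes [1, 20, 6, 13, 8]
arr[2]=6 <= 8: swap with position 1, array becomes [1, 6, 20, 13, 8]
arr[3]=13 > 8: no swap

Place pivot at position 2: [1, 6, 8, 13, 20]
Pivot position: 2

After partitioning with pivot 8, the array becomes [1, 6, 8, 13, 20]. The pivot is placed at index 2. All elements to the left of the pivot are <= 8, and all elements to the right are > 8.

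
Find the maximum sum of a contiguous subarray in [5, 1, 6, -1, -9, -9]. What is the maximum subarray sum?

Using Kadane's algorithm on [5, 1, 6, -1, -9, -9]:

Scanning through the array:
Position 1 (value 1): max_ending_here = 6, max_so_far = 6
Position 2 (value 6): max_ending_here = 12, max_so_far = 12
Position 3 (value -1): max_ending_here = 11, max_so_far = 12
Position 4 (value -9): max_ending_here = 2, max_so_far = 12
Position 5 (value -9): max_ending_here = -7, max_so_far = 12

Maximum subarray: [5, 1, 6]
Maximum sum: 12

The maximum subarray is [5, 1, 6] with sum 12. This subarray runs from index 0 to index 2.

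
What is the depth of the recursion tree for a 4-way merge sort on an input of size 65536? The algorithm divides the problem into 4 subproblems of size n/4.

For divide and conquer with division factor 4:

Problem sizes at each level:
Level 0: 65536
Level 1: 16384
Level 2: 4096
Level 3: 1024
Level 4: 256
Level 5: 64
Level 6: 16
Level 7: 4
Level 8: 1

The root is level 0 and the size-1 base case is level 8 (the tree spans levels 0 through 8, i.e. 9 levels counting the root), so the depth is the number of divisions: log_4(65536) = 8

The recursion tree depth is log_4(65536) = 8. At each level, the problem size is divided by 4, so it takes 8 divisions to reduce to a base case of size 1. The algorithm makes 4 recursive calls at each level.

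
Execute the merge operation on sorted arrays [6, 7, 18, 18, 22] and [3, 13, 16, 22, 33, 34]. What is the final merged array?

Merging process:

Compare 6 vs 3: take 3 from right. Merged: [3]
Compare 6 vs 13: take 6 from left. Merged: [3, 6]
Compare 7 vs 13: take 7 from left. Merged: [3, 6, 7]
Compare 18 vs 13: take 13 from right. Merged: [3, 6, 7, 13]
Compare 18 vs 16: take 16 from right. Merged: [3, 6, 7, 13, 16]
Compare 18 vs 22: take 18 from left. Merged: [3, 6, 7, 13, 16, 18]
Compare 18 vs 22: take 18 from left. Merged: [3, 6, 7, 13, 16, 18, 18]
Compare 22 vs 22: take 22 from left. Merged: [3, 6, 7, 13, 16, 18, 18, 22]
Append remaining from right: [22, 33, 34]. Merged: [3, 6, 7, 13, 16, 18, 18, 22, 22, 33, 34]

Final merged array: [3, 6, 7, 13, 16, 18, 18, 22, 22, 33, 34]
Total comparisons: 8

The merged array is [3, 6, 7, 13, 16, 18, 18, 22, 22, 33, 34], requiring 8 comparisons. The merge step runs in O(n) time where n is the total number of elements.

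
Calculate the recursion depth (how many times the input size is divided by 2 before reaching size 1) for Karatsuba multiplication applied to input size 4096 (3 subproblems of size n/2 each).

For divide and conquer with division factor 2:

Problem sizes at each level:
Level 0: 4096
Level 1: 2048
Level 2: 1024
Level 3: 512
Level 4: 256
Level 5: 128
Level 6: 64
Level 7: 32
Level 8: 16
Level 9: 8
Level 10: 4
Level 11: 2
Level 12: 1

The root is level 0 and the size-1 base case is level 12 (the tree spans levels 0 through 12, i.e. 13 levels counting the root), so the depth is the number of divisions: log_2(4096) = 12

The recursion tree depth is log_2(4096) = 12. At each level, the problem size is divided by 2, so it takes 12 divisions to reduce to a base case of size 1. The algorithm makes 3 recursive calls at each level.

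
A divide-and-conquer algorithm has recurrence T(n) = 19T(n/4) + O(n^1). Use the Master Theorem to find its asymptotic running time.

Master Theorem for T(n) = 19T(n/4) + O(n^1):

a = 19, b = 4, c = 1
log_b(a) = log_4(19) = 2.1240

Case 1: c = 1 < log_4(19) = 2.1240
T(n) = O(n^(log_4 19))

For T(n) = 19T(n/4) + O(n^1): log_4(19) = 2.1240. This is Case 1 of the Master Theorem (c < log_b(a), work dominated by leaves), giving O(n^(log_4 19)).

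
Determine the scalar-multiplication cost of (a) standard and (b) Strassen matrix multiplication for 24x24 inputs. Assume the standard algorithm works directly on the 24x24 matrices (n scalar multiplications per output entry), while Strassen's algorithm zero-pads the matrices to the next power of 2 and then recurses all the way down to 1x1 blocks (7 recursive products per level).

Matrix multiplication for 24x24 matrices:

Strassen's algorithm requires power-of-2 dimensions. Pad 24x24 to 32x32 (next power of 2).

Standard algorithm: 24^3 = 13824 multiplications
Strassen's algorithm: 7^(log2(32)) = 7^5 = 16807 multiplications
Difference: 13824 - 16807 = -2983 (Strassen uses MORE here due to padding overhead — for small or just-over-power-of-2 n, padding can outweigh the per-level savings)

Standard: 13824 multiplications (24^3). Strassen: 16807 multiplications (7^5, after padding to 32x32). Strassen reduces 8 recursive multiplications to 7 at each level.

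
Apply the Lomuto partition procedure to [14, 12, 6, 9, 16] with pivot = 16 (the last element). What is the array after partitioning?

Lomuto partition with pivot = 16:

Initial array: [14, 12, 6, 9, 16]

arr[0]=14 <= 16: swap with position 0, array becomes [14, 12, 6, 9, 16]
arr[1]=12 <= 16: swap with position 1, array becomes [14, 12, 6, 9, 16]
arr[2]=6 <= 16: swap with position 2, array becomes [14, 12, 6, 9, 16]
arr[3]=9 <= 16: swap with position 3, array becomes [14, 12, 6, 9, 16]

Place pivot at position 4: [14, 12, 6, 9, 16]
Pivot position: 4

After partitioning with pivot 16, the array becomes [14, 12, 6, 9, 16]. The pivot is placed at index 4. All elements to the left of the pivot are <= 16, and all elements to the right are > 16.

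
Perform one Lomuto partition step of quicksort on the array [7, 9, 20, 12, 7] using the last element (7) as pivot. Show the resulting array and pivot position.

Lomuto partition with pivot = 7:

Initial array: [7, 9, 20, 12, 7]

arr[0]=7 <= 7: swap with position 0, array becomes [7, 9, 20, 12, 7]
arr[1]=9 > 7: no swap
arr[2]=20 > 7: no swap
arr[3]=12 > 7: no swap

Place pivot at position 1: [7, 7, 20, 12, 9]
Pivot position: 1

After partitioning with pivot 7, the array becomes [7, 7, 20, 12, 9]. The pivot is placed at index 1. All elements to the left of the pivot are <= 7, and all elements to the right are > 7.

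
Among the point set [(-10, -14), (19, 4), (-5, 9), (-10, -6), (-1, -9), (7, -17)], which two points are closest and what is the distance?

Computing all pairwise distances among 6 points:

d((-10, -14), (19, 4)) = 34.1321
d((-10, -14), (-5, 9)) = 23.5372
d((-10, -14), (-10, -6)) = 8.0 <-- minimum
d((-10, -14), (-1, -9)) = 10.2956
d((-10, -14), (7, -17)) = 17.2627
d((19, 4), (-5, 9)) = 24.5153
d((19, 4), (-10, -6)) = 30.6757
d((19, 4), (-1, -9)) = 23.8537
d((19, 4), (7, -17)) = 24.1868
d((-5, 9), (-10, -6)) = 15.8114
d((-5, 9), (-1, -9)) = 18.4391
d((-5, 9), (7, -17)) = 28.6356
d((-10, -6), (-1, -9)) = 9.4868
d((-10, -6), (7, -17)) = 20.2485
d((-1, -9), (7, -17)) = 11.3137

Closest pair: (-10, -14) and (-10, -6) with distance 8.0

The closest pair is (-10, -14) and (-10, -6) with Euclidean distance 8.0. For 6 points, brute-force pairwise comparison is shown above. For large n, the divide-and-conquer algorithm (sort by x, recurse on halves, check the dividing strip) achieves O(n log n).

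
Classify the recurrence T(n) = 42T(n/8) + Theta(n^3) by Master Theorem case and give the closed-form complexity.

Master Theorem for T(n) = 42T(n/8) + O(n^3):

a = 42, b = 8, c = 3
log_b(a) = log_8(42) = 1.7974

Case 3: c = 3 > log_8(42) = 1.7974
T(n) = O(n^3) = O(n^3)

For T(n) = 42T(n/8) + O(n^3): log_8(42) = 1.7974. This is Case 3 of the Master Theorem (c > log_b(a), work dominated by root), giving O(n^3).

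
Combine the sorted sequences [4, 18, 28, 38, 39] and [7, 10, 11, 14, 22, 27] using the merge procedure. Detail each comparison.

Merging process:

Compare 4 vs 7: take 4 from left. Merged: [4]
Compare 18 vs 7: take 7 from right. Merged: [4, 7]
Compare 18 vs 10: take 10 from right. Merged: [4, 7, 10]
Compare 18 vs 11: take 11 from right. Merged: [4, 7, 10, 11]
Compare 18 vs 14: take 14 from right. Merged: [4, 7, 10, 11, 14]
Compare 18 vs 22: take 18 from left. Merged: [4, 7, 10, 11, 14, 18]
Compare 28 vs 22: take 22 from right. Merged: [4, 7, 10, 11, 14, 18, 22]
Compare 28 vs 27: take 27 from right. Merged: [4, 7, 10, 11, 14, 18, 22, 27]
Append remaining from left: [28, 38, 39]. Merged: [4, 7, 10, 11, 14, 18, 22, 27, 28, 38, 39]

Final merged array: [4, 7, 10, 11, 14, 18, 22, 27, 28, 38, 39]
Total comparisons: 8

The merged array is [4, 7, 10, 11, 14, 18, 22, 27, 28, 38, 39], requiring 8 comparisons. The merge step runs in O(n) time where n is the total number of elements.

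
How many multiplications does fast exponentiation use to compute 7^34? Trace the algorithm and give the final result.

Computing 7^34 by squaring (build up from 7^1; each line after the first costs one multiplication):

7^1 = 7
7^2 = (7^1)^2 = 7^2 = 49
7^4 = (7^2)^2 = 49^2 = 2401
7^8 = (7^4)^2 = 2401^2 = 5764801
7^16 = (7^8)^2 = 5764801^2 = 33232930569601
7^17 = 7 * 7^16 = 7 * 33232930569601 = 232630513987207
7^34 = (7^17)^2 = 232630513987207^2 = 54116956037952111668959660849

Result: 54116956037952111668959660849
Multiplications needed: 6 (6 lines after 7^1)

7^34 = 54116956037952111668959660849. Using exponentiation by squaring, this requires 6 multiplications. The key idea: if the exponent is even, square the half-power; if odd, multiply by the base once.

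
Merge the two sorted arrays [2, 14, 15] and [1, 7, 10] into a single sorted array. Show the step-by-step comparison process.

Merging process:

Compare 2 vs 1: take 1 from right. Merged: [1]
Compare 2 vs 7: take 2 from left. Merged: [1, 2]
Compare 14 vs 7: take 7 from right. Merged: [1, 2, 7]
Compare 14 vs 10: take 10 from right. Merged: [1, 2, 7, 10]
Append remaining from left: [14, 15]. Merged: [1, 2, 7, 10, 14, 15]

Final merged array: [1, 2, 7, 10, 14, 15]
Total comparisons: 4

The merged array is [1, 2, 7, 10, 14, 15], requiring 4 comparisons. The merge step runs in O(n) time where n is the total number of elements.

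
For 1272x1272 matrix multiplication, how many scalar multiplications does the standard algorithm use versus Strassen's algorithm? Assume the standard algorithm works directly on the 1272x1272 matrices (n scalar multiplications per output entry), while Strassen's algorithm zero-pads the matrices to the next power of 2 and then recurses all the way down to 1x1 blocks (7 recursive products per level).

Matrix multiplication for 1272x1272 matrices:

Strassen's algorithm requires power-of-2 dimensions. Pad 1272x1272 to 2048x2048 (next power of 2).

Standard algorithm: 1272^3 = 2058075648 multiplications
Strassen's algorithm: 7^(log2(2048)) = 7^11 = 1977326743 multiplications
Savings: 2058075648 - 1977326743 = 80748905 multiplications

Standard: 2058075648 multiplications (1272^3). Strassen: 1977326743 multiplications (7^11, after padding to 2048x2048). Strassen reduces 8 recursive multiplications to 7 at each level.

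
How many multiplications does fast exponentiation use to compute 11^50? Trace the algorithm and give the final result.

Computing 11^50 by squaring (build up from 11^1; each line after the first costs one multiplication):

11^1 = 11
11^2 = (11^1)^2 = 11^2 = 121
11^3 = 11 * 11^2 = 11 * 121 = 1331
11^6 = (11^3)^2 = 1331^2 = 1771561
11^12 = (11^6)^2 = 1771561^2 = 3138428376721
11^24 = (11^12)^2 = 3138428376721^2 = 9849732675807611094711841
11^25 = 11 * 11^24 = 11 * 9849732675807611094711841 = 108347059433883722041830251
11^50 = (11^25)^2 = 108347059433883722041830251^2 = 11739085287969531650666649599035831993898213898723001

Result: 11739085287969531650666649599035831993898213898723001
Multiplications needed: 7 (7 lines after 11^1)

11^50 = 11739085287969531650666649599035831993898213898723001. Using exponentiation by squaring, this requires 7 multiplications. The key idea: if the exponent is even, square the half-power; if odd, multiply by the base once.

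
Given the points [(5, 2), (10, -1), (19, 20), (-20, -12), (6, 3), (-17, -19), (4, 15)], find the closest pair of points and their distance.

Computing all pairwise distances among 7 points:

d((5, 2), (10, -1)) = 5.831
d((5, 2), (19, 20)) = 22.8035
d((5, 2), (-20, -12)) = 28.6531
d((5, 2), (6, 3)) = 1.4142 <-- minimum
d((5, 2), (-17, -19)) = 30.4138
d((5, 2), (4, 15)) = 13.0384
d((10, -1), (19, 20)) = 22.8473
d((10, -1), (-20, -12)) = 31.9531
d((10, -1), (6, 3)) = 5.6569
d((10, -1), (-17, -19)) = 32.45
d((10, -1), (4, 15)) = 17.088
d((19, 20), (-20, -12)) = 50.448
d((19, 20), (6, 3)) = 21.4009
d((19, 20), (-17, -19)) = 53.0754
d((19, 20), (4, 15)) = 15.8114
d((-20, -12), (6, 3)) = 30.0167
d((-20, -12), (-17, -19)) = 7.6158
d((-20, -12), (4, 15)) = 36.1248
d((6, 3), (-17, -19)) = 31.8277
d((6, 3), (4, 15)) = 12.1655
d((-17, -19), (4, 15)) = 39.9625

Closest pair: (5, 2) and (6, 3) with distance 1.4142

The closest pair is (5, 2) and (6, 3) with Euclidean distance 1.4142. For 7 points, brute-force pairwise comparison is shown above. For large n, the divide-and-conquer algorithm (sort by x, recurse on halves, check the dividing strip) achieves O(n log n).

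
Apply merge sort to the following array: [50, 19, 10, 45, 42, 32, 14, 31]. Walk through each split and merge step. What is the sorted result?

Merge sort trace:

Split: [50, 19, 10, 45, 42, 32, 14, 31] -> [50, 19, 10, 45] and [42, 32, 14, 31]
  Split: [50, 19, 10, 45] -> [50, 19] and [10, 45]
    Split: [50, 19] -> [50] and [19]
    Merge: [50] + [19] -> [19, 50]
    Split: [10, 45] -> [10] and [45]
    Merge: [10] + [45] -> [10, 45]
  Merge: [19, 50] + [10, 45] -> [10, 19, 45, 50]
  Split: [42, 32, 14, 31] -> [42, 32] and [14, 31]
    Split: [42, 32] -> [42] and [32]
    Merge: [42] + [32] -> [32, 42]
    Split: [14, 31] -> [14] and [31]
    Merge: [14] + [31] -> [14, 31]
  Merge: [32, 42] + [14, 31] -> [14, 31, 32, 42]
Merge: [10, 19, 45, 50] + [14, 31, 32, 42] -> [10, 14, 19, 31, 32, 42, 45, 50]

Final sorted array: [10, 14, 19, 31, 32, 42, 45, 50]

The merge sort proceeds by recursively splitting the array and merging sorted halves.
After all merges, the sorted array is [10, 14, 19, 31, 32, 42, 45, 50].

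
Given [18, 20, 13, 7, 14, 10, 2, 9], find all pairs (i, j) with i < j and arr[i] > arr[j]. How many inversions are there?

Finding inversions in [18, 20, 13, 7, 14, 10, 2, 9]:

(0, 2): arr[0]=18 > arr[2]=13
(0, 3): arr[0]=18 > arr[3]=7
(0, 4): arr[0]=18 > arr[4]=14
(0, 5): arr[0]=18 > arr[5]=10
(0, 6): arr[0]=18 > arr[6]=2
(0, 7): arr[0]=18 > arr[7]=9
(1, 2): arr[1]=20 > arr[2]=13
(1, 3): arr[1]=20 > arr[3]=7
(1, 4): arr[1]=20 > arr[4]=14
(1, 5): arr[1]=20 > arr[5]=10
(1, 6): arr[1]=20 > arr[6]=2
(1, 7): arr[1]=20 > arr[7]=9
(2, 3): arr[2]=13 > arr[3]=7
(2, 5): arr[2]=13 > arr[5]=10
(2, 6): arr[2]=13 > arr[6]=2
(2, 7): arr[2]=13 > arr[7]=9
(3, 6): arr[3]=7 > arr[6]=2
(4, 5): arr[4]=14 > arr[5]=10
(4, 6): arr[4]=14 > arr[6]=2
(4, 7): arr[4]=14 > arr[7]=9
(5, 6): arr[5]=10 > arr[6]=2
(5, 7): arr[5]=10 > arr[7]=9

Total inversions: 22

The array has 22 inversion(s): (0,2), (0,3), (0,4), (0,5), (0,6), (0,7), (1,2), (1,3), (1,4), (1,5), (1,6), (1,7), (2,3), (2,5), (2,6), (2,7), (3,6), (4,5), (4,6), (4,7), (5,6), (5,7). Each pair (i,j) satisfies i < j and arr[i] > arr[j].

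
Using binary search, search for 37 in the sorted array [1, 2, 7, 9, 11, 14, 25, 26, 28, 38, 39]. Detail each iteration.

Binary search for 37 in [1, 2, 7, 9, 11, 14, 25, 26, 28, 38, 39]:

lo=0, hi=10, mid=5, arr[mid]=14 -> 14 < 37, search right half
lo=6, hi=10, mid=8, arr[mid]=28 -> 28 < 37, search right half
lo=9, hi=10, mid=9, arr[mid]=38 -> 38 > 37, search left half
lo=9 > hi=8, target 37 not found

Binary search determines that 37 is not in the array after 3 comparisons. The search space was exhausted without finding the target.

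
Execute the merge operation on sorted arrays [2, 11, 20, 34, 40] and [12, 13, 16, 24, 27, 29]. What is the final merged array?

Merging process:

Compare 2 vs 12: take 2 from left. Merged: [2]
Compare 11 vs 12: take 11 from left. Merged: [2, 11]
Compare 20 vs 12: take 12 from right. Merged: [2, 11, 12]
Compare 20 vs 13: take 13 from right. Merged: [2, 11, 12, 13]
Compare 20 vs 16: take 16 from right. Merged: [2, 11, 12, 13, 16]
Compare 20 vs 24: take 20 from left. Merged: [2, 11, 12, 13, 16, 20]
Compare 34 vs 24: take 24 from right. Merged: [2, 11, 12, 13, 16, 20, 24]
Compare 34 vs 27: take 27 from right. Merged: [2, 11, 12, 13, 16, 20, 24, 27]
Compare 34 vs 29: take 29 from right. Merged: [2, 11, 12, 13, 16, 20, 24, 27, 29]
Append remaining from left: [34, 40]. Merged: [2, 11, 12, 13, 16, 20, 24, 27, 29, 34, 40]

Final merged array: [2, 11, 12, 13, 16, 20, 24, 27, 29, 34, 40]
Total comparisons: 9

The merged array is [2, 11, 12, 13, 16, 20, 24, 27, 29, 34, 40], requiring 9 comparisons. The merge step runs in O(n) time where n is the total number of elements.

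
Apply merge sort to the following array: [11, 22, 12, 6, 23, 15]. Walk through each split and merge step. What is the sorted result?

Merge sort trace:

Split: [11, 22, 12, 6, 23, 15] -> [11, 22, 12] and [6, 23, 15]
  Split: [11, 22, 12] -> [11] and [22, 12]
    Split: [22, 12] -> [22] and [12]
    Merge: [22] + [12] -> [12, 22]
  Merge: [11] + [12, 22] -> [11, 12, 22]
  Split: [6, 23, 15] -> [6] and [23, 15]
    Split: [23, 15] -> [23] and [15]
    Merge: [23] + [15] -> [15, 23]
  Merge: [6] + [15, 23] -> [6, 15, 23]
Merge: [11, 12, 22] + [6, 15, 23] -> [6, 11, 12, 15, 22, 23]

Final sorted array: [6, 11, 12, 15, 22, 23]

The merge sort proceeds by recursively splitting the array and merging sorted halves.
After all merges, the sorted array is [6, 11, 12, 15, 22, 23].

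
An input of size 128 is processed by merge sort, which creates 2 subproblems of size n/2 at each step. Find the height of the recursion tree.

For divide and conquer with division factor 2:

Problem sizes at each level:
Level 0: 128
Level 1: 64
Level 2: 32
Level 3: 16
Level 4: 8
Level 5: 4
Level 6: 2
Level 7: 1

The root is level 0 and the size-1 base case is level 7 (the tree spans levels 0 through 7, i.e. 8 levels counting the root), so the depth is the number of divisions: log_2(128) = 7

The recursion tree depth is log_2(128) = 7. At each level, the problem size is divided by 2, so it takes 7 divisions to reduce to a base case of size 1. The algorithm makes 2 recursive calls at each level.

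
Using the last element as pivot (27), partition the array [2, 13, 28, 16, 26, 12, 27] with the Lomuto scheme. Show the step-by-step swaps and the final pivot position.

Lomuto partition with pivot = 27:

Initial array: [2, 13, 28, 16, 26, 12, 27]

arr[0]=2 <= 27: swap with position 0, array becomes [2, 13, 28, 16, 26, 12, 27]
arr[1]=13 <= 27: swap with position 1, array becomes [2, 13, 28, 16, 26, 12, 27]
arr[2]=28 > 27: no swap
arr[3]=16 <= 27: swap with position 2, array becomes [2, 13, 16, 28, 26, 12, 27]
arr[4]=26 <= 27: swap with position 3, array becomes [2, 13, 16, 26, 28, 12, 27]
arr[5]=12 <= 27: swap with position 4, array becomes [2, 13, 16, 26, 12, 28, 27]

Place pivot at position 5: [2, 13, 16, 26, 12, 27, 28]
Pivot position: 5

After partitioning with pivot 27, the array becomes [2, 13, 16, 26, 12, 27, 28]. The pivot is placed at index 5. All elements to the left of the pivot are <= 27, and all elements to the right are > 27.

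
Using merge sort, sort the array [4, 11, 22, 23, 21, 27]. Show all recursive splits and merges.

Merge sort trace:

Split: [4, 11, 22, 23, 21, 27] -> [4, 11, 22] and [23, 21, 27]
  Split: [4, 11, 22] -> [4] and [11, 22]
    Split: [11, 22] -> [11] and [22]
    Merge: [11] + [22] -> [11, 22]
  Merge: [4] + [11, 22] -> [4, 11, 22]
  Split: [23, 21, 27] -> [23] and [21, 27]
    Split: [21, 27] -> [21] and [27]
    Merge: [21] + [27] -> [21, 27]
  Merge: [23] + [21, 27] -> [21, 23, 27]
Merge: [4, 11, 22] + [21, 23, 27] -> [4, 11, 21, 22, 23, 27]

Final sorted array: [4, 11, 21, 22, 23, 27]

The merge sort proceeds by recursively splitting the array and merging sorted halves.
After all merges, the sorted array is [4, 11, 21, 22, 23, 27].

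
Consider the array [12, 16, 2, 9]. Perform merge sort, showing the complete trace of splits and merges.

Merge sort trace:

Split: [12, 16, 2, 9] -> [12, 16] and [2, 9]
  Split: [12, 16] -> [12] and [16]
  Merge: [12] + [16] -> [12, 16]
  Split: [2, 9] -> [2] and [9]
  Merge: [2] + [9] -> [2, 9]
Merge: [12, 16] + [2, 9] -> [2, 9, 12, 16]

Final sorted array: [2, 9, 12, 16]

The merge sort proceeds by recursively splitting the array and merging sorted halves.
After all merges, the sorted array is [2, 9, 12, 16].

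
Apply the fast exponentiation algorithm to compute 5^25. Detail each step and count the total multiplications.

Computing 5^25 by squaring (build up from 5^1; each line after the first costs one multiplication):

5^1 = 5
5^2 = (5^1)^2 = 5^2 = 25
5^3 = 5 * 5^2 = 5 * 25 = 125
5^6 = (5^3)^2 = 125^2 = 15625
5^12 = (5^6)^2 = 15625^2 = 244140625
5^24 = (5^12)^2 = 244140625^2 = 59604644775390625
5^25 = 5 * 5^24 = 5 * 59604644775390625 = 298023223876953125

Result: 298023223876953125
Multiplications needed: 6 (6 lines after 5^1)

5^25 = 298023223876953125. Using exponentiation by squaring, this requires 6 multiplications. The key idea: if the exponent is even, square the half-power; if odd, multiply by the base once.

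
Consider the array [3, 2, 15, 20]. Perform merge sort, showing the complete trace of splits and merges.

Merge sort trace:

Split: [3, 2, 15, 20] -> [3, 2] and [15, 20]
  Split: [3, 2] -> [3] and [2]
  Merge: [3] + [2] -> [2, 3]
  Split: [15, 20] -> [15] and [20]
  Merge: [15] + [20] -> [15, 20]
Merge: [2, 3] + [15, 20] -> [2, 3, 15, 20]

Final sorted array: [2, 3, 15, 20]

The merge sort proceeds by recursively splitting the array and merging sorted halves.
After all merges, the sorted array is [2, 3, 15, 20].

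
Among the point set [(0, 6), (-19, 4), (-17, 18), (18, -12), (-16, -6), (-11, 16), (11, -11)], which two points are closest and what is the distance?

Computing all pairwise distances among 7 points:

d((0, 6), (-19, 4)) = 19.105
d((0, 6), (-17, 18)) = 20.8087
d((0, 6), (18, -12)) = 25.4558
d((0, 6), (-16, -6)) = 20.0
d((0, 6), (-11, 16)) = 14.8661
d((0, 6), (11, -11)) = 20.2485
d((-19, 4), (-17, 18)) = 14.1421
d((-19, 4), (18, -12)) = 40.3113
d((-19, 4), (-16, -6)) = 10.4403
d((-19, 4), (-11, 16)) = 14.4222
d((-19, 4), (11, -11)) = 33.541
d((-17, 18), (18, -12)) = 46.0977
d((-17, 18), (-16, -6)) = 24.0208
d((-17, 18), (-11, 16)) = 6.3246 <-- minimum
d((-17, 18), (11, -11)) = 40.3113
d((18, -12), (-16, -6)) = 34.5254
d((18, -12), (-11, 16)) = 40.3113
d((18, -12), (11, -11)) = 7.0711
d((-16, -6), (-11, 16)) = 22.561
d((-16, -6), (11, -11)) = 27.4591
d((-11, 16), (11, -11)) = 34.8281

Closest pair: (-17, 18) and (-11, 16) with distance 6.3246

The closest pair is (-17, 18) and (-11, 16) with Euclidean distance 6.3246. For 7 points, brute-force pairwise comparison is shown above. For large n, the divide-and-conquer algorithm (sort by x, recurse on halves, check the dividing strip) achieves O(n log n).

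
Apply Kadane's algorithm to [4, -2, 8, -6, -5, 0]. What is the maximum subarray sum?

Using Kadane's algorithm on [4, -2, 8, -6, -5, 0]:

Scanning through the array:
Position 1 (value -2): max_ending_here = 2, max_so_far = 4
Position 2 (value 8): max_ending_here = 10, max_so_far = 10
Position 3 (value -6): max_ending_here = 4, max_so_far = 10
Position 4 (value -5): max_ending_here = -1, max_so_far = 10
Position 5 (value 0): max_ending_here = 0, max_so_far = 10

Maximum subarray: [4, -2, 8]
Maximum sum: 10

The maximum subarray is [4, -2, 8] with sum 10. This subarray runs from index 0 to index 2.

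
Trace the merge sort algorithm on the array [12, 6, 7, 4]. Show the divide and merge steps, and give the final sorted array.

Merge sort trace:

Split: [12, 6, 7, 4] -> [12, 6] and [7, 4]
  Split: [12, 6] -> [12] and [6]
  Merge: [12] + [6] -> [6, 12]
  Split: [7, 4] -> [7] and [4]
  Merge: [7] + [4] -> [4, 7]
Merge: [6, 12] + [4, 7] -> [4, 6, 7, 12]

Final sorted array: [4, 6, 7, 12]

The merge sort proceeds by recursively splitting the array and merging sorted halves.
After all merges, the sorted array is [4, 6, 7, 12].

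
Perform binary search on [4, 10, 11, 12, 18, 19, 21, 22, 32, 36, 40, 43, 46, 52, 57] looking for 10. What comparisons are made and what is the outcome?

Binary search for 10 in [4, 10, 11, 12, 18, 19, 21, 22, 32, 36, 40, 43, 46, 52, 57]:

lo=0, hi=14, mid=7, arr[mid]=22 -> 22 > 10, search left half
lo=0, hi=6, mid=3, arr[mid]=12 -> 12 > 10, search left half
lo=0, hi=2, mid=1, arr[mid]=10 -> Found target at index 1!

Binary search finds 10 at index 1 after 3 comparisons. The search repeatedly halves the search space by comparing with the middle element.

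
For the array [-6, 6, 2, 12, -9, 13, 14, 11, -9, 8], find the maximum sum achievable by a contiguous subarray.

Using Kadane's algorithm on [-6, 6, 2, 12, -9, 13, 14, 11, -9, 8]:

Scanning through the array:
Position 1 (value 6): max_ending_here = 6, max_so_far = 6
Position 2 (value 2): max_ending_here = 8, max_so_far = 8
Position 3 (value 12): max_ending_here = 20, max_so_far = 20
Position 4 (value -9): max_ending_here = 11, max_so_far = 20
Position 5 (value 13): max_ending_here = 24, max_so_far = 24
Position 6 (value 14): max_ending_here = 38, max_so_far = 38
Position 7 (value 11): max_ending_here = 49, max_so_far = 49
Position 8 (value -9): max_ending_here = 40, max_so_far = 49
Position 9 (value 8): max_ending_here = 48, max_so_far = 49

Maximum subarray: [6, 2, 12, -9, 13, 14, 11]
Maximum sum: 49

The maximum subarray is [6, 2, 12, -9, 13, 14, 11] with sum 49. This subarray runs from index 1 to index 7.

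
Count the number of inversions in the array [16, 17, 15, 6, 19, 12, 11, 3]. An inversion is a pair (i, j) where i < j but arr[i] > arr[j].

Finding inversions in [16, 17, 15, 6, 19, 12, 11, 3]:

(0, 2): arr[0]=16 > arr[2]=15
(0, 3): arr[0]=16 > arr[3]=6
(0, 5): arr[0]=16 > arr[5]=12
(0, 6): arr[0]=16 > arr[6]=11
(0, 7): arr[0]=16 > arr[7]=3
(1, 2): arr[1]=17 > arr[2]=15
(1, 3): arr[1]=17 > arr[3]=6
(1, 5): arr[1]=17 > arr[5]=12
(1, 6): arr[1]=17 > arr[6]=11
(1, 7): arr[1]=17 > arr[7]=3
(2, 3): arr[2]=15 > arr[3]=6
(2, 5): arr[2]=15 > arr[5]=12
(2, 6): arr[2]=15 > arr[6]=11
(2, 7): arr[2]=15 > arr[7]=3
(3, 7): arr[3]=6 > arr[7]=3
(4, 5): arr[4]=19 > arr[5]=12
(4, 6): arr[4]=19 > arr[6]=11
(4, 7): arr[4]=19 > arr[7]=3
(5, 6): arr[5]=12 > arr[6]=11
(5, 7): arr[5]=12 > arr[7]=3
(6, 7): arr[6]=11 > arr[7]=3

Total inversions: 21

The array has 21 inversion(s): (0,2), (0,3), (0,5), (0,6), (0,7), (1,2), (1,3), (1,5), (1,6), (1,7), (2,3), (2,5), (2,6), (2,7), (3,7), (4,5), (4,6), (4,7), (5,6), (5,7), (6,7). Each pair (i,j) satisfies i < j and arr[i] > arr[j].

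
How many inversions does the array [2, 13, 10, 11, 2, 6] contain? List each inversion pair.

Finding inversions in [2, 13, 10, 11, 2, 6]:

(1, 2): arr[1]=13 > arr[2]=10
(1, 3): arr[1]=13 > arr[3]=11
(1, 4): arr[1]=13 > arr[4]=2
(1, 5): arr[1]=13 > arr[5]=6
(2, 4): arr[2]=10 > arr[4]=2
(2, 5): arr[2]=10 > arr[5]=6
(3, 4): arr[3]=11 > arr[4]=2
(3, 5): arr[3]=11 > arr[5]=6

Total inversions: 8

The array has 8 inversion(s): (1,2), (1,3), (1,4), (1,5), (2,4), (2,5), (3,4), (3,5). Each pair (i,j) satisfies i < j and arr[i] > arr[j].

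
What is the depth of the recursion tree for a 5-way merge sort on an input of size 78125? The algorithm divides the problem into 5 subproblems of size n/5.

For divide and conquer with division factor 5:

Problem sizes at each level:
Level 0: 78125
Level 1: 15625
Level 2: 3125
Level 3: 625
Level 4: 125
Level 5: 25
Level 6: 5
Level 7: 1

The root is level 0 and the size-1 base case is level 7 (the tree spans levels 0 through 7, i.e. 8 levels counting the root), so the depth is the number of divisions: log_5(78125) = 7

The recursion tree depth is log_5(78125) = 7. At each level, the problem size is divided by 5, so it takes 7 divisions to reduce to a base case of size 1. The algorithm makes 5 recursive calls at each level.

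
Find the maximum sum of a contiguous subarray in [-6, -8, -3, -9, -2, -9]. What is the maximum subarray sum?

Using Kadane's algorithm on [-6, -8, -3, -9, -2, -9]:

Scanning through the array:
Position 1 (value -8): max_ending_here = -8, max_so_far = -6
Position 2 (value -3): max_ending_here = -3, max_so_far = -3
Position 3 (value -9): max_ending_here = -9, max_so_far = -3
Position 4 (value -2): max_ending_here = -2, max_so_far = -2
Position 5 (value -9): max_ending_here = -9, max_so_far = -2

Maximum subarray: [-2]
Maximum sum: -2

The maximum subarray is [-2] with sum -2. This subarray runs from index 4 to index 4.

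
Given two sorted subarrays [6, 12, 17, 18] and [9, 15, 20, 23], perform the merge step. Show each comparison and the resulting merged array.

Merging process:

Compare 6 vs 9: take 6 from left. Merged: [6]
Compare 12 vs 9: take 9 from right. Merged: [6, 9]
Compare 12 vs 15: take 12 from left. Merged: [6, 9, 12]
Compare 17 vs 15: take 15 from right. Merged: [6, 9, 12, 15]
Compare 17 vs 20: take 17 from left. Merged: [6, 9, 12, 15, 17]
Compare 18 vs 20: take 18 from left. Merged: [6, 9, 12, 15, 17, 18]
Append remaining from right: [20, 23]. Merged: [6, 9, 12, 15, 17, 18, 20, 23]

Final merged array: [6, 9, 12, 15, 17, 18, 20, 23]
Total comparisons: 6

The merged array is [6, 9, 12, 15, 17, 18, 20, 23], requiring 6 comparisons. The merge step runs in O(n) time where n is the total number of elements.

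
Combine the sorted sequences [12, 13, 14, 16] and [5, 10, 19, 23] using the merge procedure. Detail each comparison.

Merging process:

Compare 12 vs 5: take 5 from right. Merged: [5]
Compare 12 vs 10: take 10 from right. Merged: [5, 10]
Compare 12 vs 19: take 12 from left. Merged: [5, 10, 12]
Compare 13 vs 19: take 13 from left. Merged: [5, 10, 12, 13]
Compare 14 vs 19: take 14 from left. Merged: [5, 10, 12, 13, 14]
Compare 16 vs 19: take 16 from left. Merged: [5, 10, 12, 13, 14, 16]
Append remaining from right: [19, 23]. Merged: [5, 10, 12, 13, 14, 16, 19, 23]

Final merged array: [5, 10, 12, 13, 14, 16, 19, 23]
Total comparisons: 6

The merged array is [5, 10, 12, 13, 14, 16, 19, 23], requiring 6 comparisons. The merge step runs in O(n) time where n is the total number of elements.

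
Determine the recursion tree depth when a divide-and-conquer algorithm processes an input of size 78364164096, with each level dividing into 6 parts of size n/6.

For divide and conquer with division factor 6:

Problem sizes at each level:
Level 0: 78364164096
Level 1: 13060694016
Level 2: 2176782336
Level 3: 362797056
Level 4: 60466176
Level 5: 10077696
Level 6: 1679616
Level 7: 279936
Level 8: 46656
Level 9: 7776
Level 10: 1296
Level 11: 216
Level 12: 36
Level 13: 6
Level 14: 1

The root is level 0 and the size-1 base case is level 14 (the tree spans levels 0 through 14, i.e. 15 levels counting the root), so the depth is the number of divisions: log_6(78364164096) = 14

The recursion tree depth is log_6(78364164096) = 14. At each level, the problem size is divided by 6, so it takes 14 divisions to reduce to a base case of size 1. The algorithm makes 6 recursive calls at each level.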